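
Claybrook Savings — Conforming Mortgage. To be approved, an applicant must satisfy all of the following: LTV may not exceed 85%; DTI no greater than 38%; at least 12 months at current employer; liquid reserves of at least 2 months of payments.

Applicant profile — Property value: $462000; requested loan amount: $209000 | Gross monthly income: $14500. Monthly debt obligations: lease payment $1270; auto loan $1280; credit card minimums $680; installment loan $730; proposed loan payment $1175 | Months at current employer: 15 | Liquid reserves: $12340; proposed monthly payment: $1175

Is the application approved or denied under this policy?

Approved

LTV = 209,000/462,000 = 45.2% ≤ 85%
Total monthly debts = (1,270 + 1,280 + 680 + 730 + 1,175) = 5,135. DTI: 5,135 ÷ 14,500 = 35.4%, within the 38% cap
Employment 15 ≥ 12 months
Reserves: 12,340 ÷ 1,175 = 10.5 months (meets 2-month minimum)
All criteria satisfied.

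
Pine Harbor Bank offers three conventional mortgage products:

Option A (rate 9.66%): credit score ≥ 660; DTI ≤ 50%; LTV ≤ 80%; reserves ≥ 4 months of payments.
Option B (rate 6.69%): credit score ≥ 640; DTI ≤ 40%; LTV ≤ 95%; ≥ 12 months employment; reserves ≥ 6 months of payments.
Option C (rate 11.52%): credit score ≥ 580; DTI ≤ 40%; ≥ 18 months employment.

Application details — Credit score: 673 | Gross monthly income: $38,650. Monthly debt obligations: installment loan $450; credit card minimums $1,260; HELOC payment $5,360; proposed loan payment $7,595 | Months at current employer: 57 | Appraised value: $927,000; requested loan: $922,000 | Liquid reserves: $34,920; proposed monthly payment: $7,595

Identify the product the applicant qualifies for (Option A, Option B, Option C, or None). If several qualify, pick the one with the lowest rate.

Total debts = (450 + 1,260 + 5,360 + 7,595) = 14,665; DTI = 14,665/38,650 = 37.9%.
LTV = 922,000/927,000 = 99.5%.
Reserves = 34,920/7,595 = 4.6 months.
Option A: score 673 ≥ 660; DTI 37.9% ≤ 50%; LTV 99.5% > 80%; reserves 4.6 ≥ 4 mo → does not qualify.
Option B: score 673 ≥ 640; DTI 37.9% ≤ 40%; LTV 99.5% > 95%; employment 57 ≥ 12 mo; reserves 4.6 < 6 mo → does not qualify.
Option C: score 673 ≥ 580; DTI 37.9% ≤ 40%; employment 57 ≥ 18 mo → qualifies.

Option C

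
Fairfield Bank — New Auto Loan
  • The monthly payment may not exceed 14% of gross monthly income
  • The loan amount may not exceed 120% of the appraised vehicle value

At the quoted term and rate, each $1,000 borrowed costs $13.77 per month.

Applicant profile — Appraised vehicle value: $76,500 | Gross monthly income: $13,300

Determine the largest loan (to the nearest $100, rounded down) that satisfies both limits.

Payment cap: 14% × $13,300 = $1,862/month.
At $13.77 per $1,000, that supports 1,862/13.77 × 1,000 ≈ $135,221 → $135,200.
LTV cap: 120% × $76,500 = $91,800 → $91,800.
Binding constraint: loan-to-value.

$91,800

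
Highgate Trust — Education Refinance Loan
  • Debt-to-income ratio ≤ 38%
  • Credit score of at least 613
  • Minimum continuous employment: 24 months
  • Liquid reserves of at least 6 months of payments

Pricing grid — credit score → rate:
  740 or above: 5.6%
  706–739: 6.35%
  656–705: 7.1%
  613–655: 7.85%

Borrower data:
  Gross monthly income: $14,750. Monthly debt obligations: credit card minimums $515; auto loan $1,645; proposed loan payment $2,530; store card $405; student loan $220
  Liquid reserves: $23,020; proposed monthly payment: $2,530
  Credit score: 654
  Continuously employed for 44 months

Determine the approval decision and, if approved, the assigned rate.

Credit score 654 ≥ 613 (meets minimum)
Employment 44 ≥ 24 months
Total monthly debts = (515 + 1,645 + 2,530 + 405 + 220) = 5,315. DTI = 5,315/14,750 = 36% ≤ 38%
Reserves = 23,020/2,530 = 9.1 months ≥ 6
All requirements met. Score 654 falls in the 613–655 tier → 7.85%.

Approved at 7.85%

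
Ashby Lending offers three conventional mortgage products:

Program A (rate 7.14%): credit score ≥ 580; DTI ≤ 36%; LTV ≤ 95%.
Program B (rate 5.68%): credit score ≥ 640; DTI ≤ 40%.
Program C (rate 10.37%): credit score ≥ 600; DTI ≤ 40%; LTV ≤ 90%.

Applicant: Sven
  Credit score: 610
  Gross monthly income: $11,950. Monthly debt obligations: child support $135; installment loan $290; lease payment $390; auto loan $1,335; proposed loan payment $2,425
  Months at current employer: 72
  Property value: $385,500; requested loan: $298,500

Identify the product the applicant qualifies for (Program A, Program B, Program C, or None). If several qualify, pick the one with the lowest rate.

Program C

Total debts = (135 + 290 + 390 + 1,335 + 2,425) = 4,575; DTI = 4,575/11,950 = 38.3%.
LTV = 298,500/385,500 = 77.4%.
Program A: score 610 ≥ 580; DTI 38.3% > 36%; LTV 77.4% ≤ 95% → does not qualify.
Program B: score 610 < 640; DTI 38.3% ≤ 40% → does not qualify.
Program C: score 610 ≥ 600; DTI 38.3% ≤ 40%; LTV 77.4% ≤ 90% → qualifies.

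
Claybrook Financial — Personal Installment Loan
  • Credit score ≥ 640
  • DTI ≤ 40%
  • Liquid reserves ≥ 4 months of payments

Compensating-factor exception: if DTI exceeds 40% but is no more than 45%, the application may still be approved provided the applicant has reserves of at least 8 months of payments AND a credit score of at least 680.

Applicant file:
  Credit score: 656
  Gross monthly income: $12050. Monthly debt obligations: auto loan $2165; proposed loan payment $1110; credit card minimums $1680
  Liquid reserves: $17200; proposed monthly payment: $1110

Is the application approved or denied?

Denied

Credit score 656 ≥ 640 (meets base)
Total debts = (2,165 + 1,110 + 1,680) = 4,955. DTI = 4,955/12,050 = 41.1% > 40% — standard DTI limit exceeded.
Reserves = 17,200/1,110 = 15.5 months ≥ 4
DTI 41.1% is within the 40%–45% exception band; checking compensating factors.
Reserves 15.5 ≥ 8 months; credit score 656 < 680.
Override conditions not both satisfied; exception does not apply.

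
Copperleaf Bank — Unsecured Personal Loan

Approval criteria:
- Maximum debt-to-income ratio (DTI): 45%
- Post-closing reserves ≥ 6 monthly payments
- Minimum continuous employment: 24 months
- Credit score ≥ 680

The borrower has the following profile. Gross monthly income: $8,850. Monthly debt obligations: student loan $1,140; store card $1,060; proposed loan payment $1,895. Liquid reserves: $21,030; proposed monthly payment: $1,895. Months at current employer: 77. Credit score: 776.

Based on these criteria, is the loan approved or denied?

Denied

Total monthly debts = (1,140 + 1,060 + 1,895) = 4,095. DTI = 4,095/8,850 = 46.3% > 45%
Reserves: 21,030 ÷ 1,895 = 11.1 months (meets 6-month minimum)
Employment 77 ≥ 24 months
Credit score 776 ≥ 680 (meets)
Fails on DTI.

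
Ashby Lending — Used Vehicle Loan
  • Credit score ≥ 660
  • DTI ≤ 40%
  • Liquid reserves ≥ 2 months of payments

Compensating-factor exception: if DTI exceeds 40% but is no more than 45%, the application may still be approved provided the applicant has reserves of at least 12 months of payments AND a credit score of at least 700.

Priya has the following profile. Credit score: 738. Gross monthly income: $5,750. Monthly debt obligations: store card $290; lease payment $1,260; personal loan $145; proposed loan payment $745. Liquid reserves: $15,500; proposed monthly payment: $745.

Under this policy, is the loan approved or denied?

Approved

Credit score 738 ≥ 660 (meets base)
Total debts = (290 + 1,260 + 145 + 745) = 2,440. DTI = 2,440/5,750 = 42.4% > 40% — standard DTI limit exceeded.
Liquid reserves cover 15,500/745 = 20.8 months — ≥ 2 required
42.4% falls in the override range (40%–45%), so the compensating-factor test applies.
Override check — reserves: 20.8 mo (ok); score: 738 (ok).
Both override conditions satisfied; DTI exception granted.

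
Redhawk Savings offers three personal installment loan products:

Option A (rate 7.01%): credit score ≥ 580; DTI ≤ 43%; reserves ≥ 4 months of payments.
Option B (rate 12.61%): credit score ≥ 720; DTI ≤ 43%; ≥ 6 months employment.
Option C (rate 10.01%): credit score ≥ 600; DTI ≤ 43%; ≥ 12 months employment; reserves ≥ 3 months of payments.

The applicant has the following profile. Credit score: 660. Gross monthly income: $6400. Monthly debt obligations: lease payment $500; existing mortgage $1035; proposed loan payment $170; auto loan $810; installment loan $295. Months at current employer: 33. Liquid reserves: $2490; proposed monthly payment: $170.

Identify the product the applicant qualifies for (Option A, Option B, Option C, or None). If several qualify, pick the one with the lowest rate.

Total debts = (500 + 1,035 + 170 + 810 + 295) = 2,810; DTI = 2,810/6,400 = 43.9%.
Reserves = 2,490/170 = 14.6 months.
Option A: score 660 ≥ 580; DTI 43.9% > 43%; reserves 14.6 ≥ 4 mo → does not qualify.
Option B: score 660 < 720; DTI 43.9% > 43%; employment 33 ≥ 6 mo → does not qualify.
Option C: score 660 ≥ 600; DTI 43.9% > 43%; employment 33 ≥ 12 mo; reserves 14.6 ≥ 3 mo → does not qualify.

None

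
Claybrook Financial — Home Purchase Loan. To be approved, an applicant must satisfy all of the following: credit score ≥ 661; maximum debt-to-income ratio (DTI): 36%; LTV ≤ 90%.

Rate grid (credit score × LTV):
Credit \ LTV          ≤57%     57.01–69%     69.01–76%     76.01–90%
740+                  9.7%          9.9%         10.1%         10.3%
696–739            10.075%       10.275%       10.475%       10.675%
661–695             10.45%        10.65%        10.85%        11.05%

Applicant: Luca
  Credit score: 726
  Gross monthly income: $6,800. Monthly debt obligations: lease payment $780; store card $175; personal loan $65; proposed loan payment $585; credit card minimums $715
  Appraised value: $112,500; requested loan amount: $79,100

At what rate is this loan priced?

10.475%

Credit score 726 ≥ 661; Total monthly debts = (780 + 175 + 65 + 585 + 715) = 2,320. DTI = 2,320/6,800 = 34.1% ≤ 36%
LTV: 79,100 ÷ 112,500 = 70.3%, within 90% cap
Credit 726 → row 696–739; LTV 70.3% → column 69.01–76%. Grid cell → 10.475%.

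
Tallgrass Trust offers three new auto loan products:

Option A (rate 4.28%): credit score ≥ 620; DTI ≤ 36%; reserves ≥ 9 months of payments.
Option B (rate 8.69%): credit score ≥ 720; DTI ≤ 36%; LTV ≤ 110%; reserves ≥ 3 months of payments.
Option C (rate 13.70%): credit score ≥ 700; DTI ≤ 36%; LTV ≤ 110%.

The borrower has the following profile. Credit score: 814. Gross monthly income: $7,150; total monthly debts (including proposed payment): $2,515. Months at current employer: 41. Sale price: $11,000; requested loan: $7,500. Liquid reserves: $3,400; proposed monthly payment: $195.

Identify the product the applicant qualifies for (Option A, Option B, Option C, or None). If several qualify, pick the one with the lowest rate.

Option A

DTI = 2,515/7,150 = 35.2%.
LTV = 7,500/11,000 = 68.2%.
Reserves = 3,400/195 = 17.4 months.
Option A: score 814 ≥ 620; DTI 35.2% ≤ 36%; reserves 17.4 ≥ 9 mo → qualifies.
Option B: score 814 ≥ 720; DTI 35.2% ≤ 36%; LTV 68.2% ≤ 110%; reserves 17.4 ≥ 3 mo → qualifies.
Option C: score 814 ≥ 700; DTI 35.2% ≤ 36%; LTV 68.2% ≤ 110% → qualifies.
Qualifying: Option A, Option B, Option C. Lowest rate is 4.28% → Option A.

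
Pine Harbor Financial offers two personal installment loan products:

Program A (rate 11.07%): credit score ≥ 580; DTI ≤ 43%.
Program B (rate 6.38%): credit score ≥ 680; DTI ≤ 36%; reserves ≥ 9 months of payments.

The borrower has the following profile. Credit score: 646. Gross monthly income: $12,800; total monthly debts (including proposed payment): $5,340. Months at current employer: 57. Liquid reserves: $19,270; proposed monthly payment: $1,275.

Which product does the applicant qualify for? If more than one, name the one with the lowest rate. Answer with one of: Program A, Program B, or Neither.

DTI = 5,340/12,800 = 41.7%.
Reserves = 19,270/1,275 = 15.1 months.
Program A: score 646 ≥ 580; DTI 41.7% ≤ 43% → qualifies.
Program B: score 646 < 680; DTI 41.7% > 36%; reserves 15.1 ≥ 9 mo → does not qualify.

Program A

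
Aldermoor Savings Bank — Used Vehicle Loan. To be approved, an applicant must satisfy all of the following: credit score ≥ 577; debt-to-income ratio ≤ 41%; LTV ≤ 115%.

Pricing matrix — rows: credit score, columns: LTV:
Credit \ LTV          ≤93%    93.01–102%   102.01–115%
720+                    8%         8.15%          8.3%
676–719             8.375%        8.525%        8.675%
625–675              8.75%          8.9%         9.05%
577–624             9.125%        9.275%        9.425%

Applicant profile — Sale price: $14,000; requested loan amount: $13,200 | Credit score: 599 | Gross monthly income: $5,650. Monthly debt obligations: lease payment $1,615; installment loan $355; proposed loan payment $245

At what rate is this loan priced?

Credit score 599 ≥ 577; Total monthly debts = (1,615 + 355 + 245) = 2,215. DTI: 2,215 ÷ 5,650 = 39.2%, within the 41% cap
Loan-to-value = 13,200/14,000 = 94.3% — pass (115% max)
Score 599 is in the 577–624 band; LTV 94.3% is in the 93.01–102% band → 9.275%.

9.275%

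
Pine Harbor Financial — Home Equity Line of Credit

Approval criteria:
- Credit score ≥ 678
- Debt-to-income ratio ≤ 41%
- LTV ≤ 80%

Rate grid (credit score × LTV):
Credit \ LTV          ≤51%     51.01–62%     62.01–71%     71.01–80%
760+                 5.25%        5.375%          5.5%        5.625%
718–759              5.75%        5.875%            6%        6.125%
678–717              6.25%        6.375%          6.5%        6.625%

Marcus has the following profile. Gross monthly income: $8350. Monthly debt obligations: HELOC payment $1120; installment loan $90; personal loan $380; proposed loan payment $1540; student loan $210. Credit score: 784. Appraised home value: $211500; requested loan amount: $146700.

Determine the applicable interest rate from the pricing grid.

5.5%

Credit score 784 ≥ 678; Total monthly debts = (1,120 + 90 + 380 + 1,540 + 210) = 3,340. Debt-to-income = 3,340/8,350 = 40% — meets 41% limit
LTV = 146,700/211,500 = 69.4% ≤ 80%
Credit 784 → row 760+; LTV 69.4% → column 62.01–71%. Grid cell → 5.5%.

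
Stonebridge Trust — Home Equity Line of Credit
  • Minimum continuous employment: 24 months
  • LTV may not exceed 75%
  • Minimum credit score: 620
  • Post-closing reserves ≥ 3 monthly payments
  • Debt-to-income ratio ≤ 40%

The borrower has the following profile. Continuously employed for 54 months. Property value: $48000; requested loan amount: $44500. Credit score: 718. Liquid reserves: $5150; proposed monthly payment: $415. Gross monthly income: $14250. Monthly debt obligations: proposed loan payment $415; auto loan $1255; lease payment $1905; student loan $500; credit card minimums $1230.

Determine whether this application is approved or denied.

Employment 54 ≥ 24 months
Loan-to-value = 44,500/48,000 = 92.7% — fail (75% max)
Credit score 718 ≥ 620 (meets)
Reserves = 5,150/415 = 12.4 months ≥ 3
Total monthly debts = (415 + 1,255 + 1,905 + 500 + 1,230) = 5,305. DTI = 5,305/14,250 = 37.2% ≤ 40%
Fails on LTV.

Denied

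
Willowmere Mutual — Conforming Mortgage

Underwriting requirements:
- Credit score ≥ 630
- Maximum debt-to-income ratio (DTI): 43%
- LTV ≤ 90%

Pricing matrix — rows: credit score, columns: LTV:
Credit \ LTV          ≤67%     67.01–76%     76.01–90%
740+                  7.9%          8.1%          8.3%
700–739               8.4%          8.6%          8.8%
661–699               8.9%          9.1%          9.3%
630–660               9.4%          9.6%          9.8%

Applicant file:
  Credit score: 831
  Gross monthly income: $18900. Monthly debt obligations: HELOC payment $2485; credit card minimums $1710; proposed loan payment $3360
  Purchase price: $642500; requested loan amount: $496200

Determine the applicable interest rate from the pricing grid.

8.3%

Credit score 831 ≥ 630; Total monthly debts = (2,485 + 1,710 + 3,360) = 7,555. DTI: 7,555 ÷ 18,900 = 40%, within the 43% cap
Loan-to-value = 496,200/642,500 = 77.2% — pass (90% max)
Row: 831 falls in 740+. Column: 77.2% falls in 76.01–90%. Rate = 8.3%.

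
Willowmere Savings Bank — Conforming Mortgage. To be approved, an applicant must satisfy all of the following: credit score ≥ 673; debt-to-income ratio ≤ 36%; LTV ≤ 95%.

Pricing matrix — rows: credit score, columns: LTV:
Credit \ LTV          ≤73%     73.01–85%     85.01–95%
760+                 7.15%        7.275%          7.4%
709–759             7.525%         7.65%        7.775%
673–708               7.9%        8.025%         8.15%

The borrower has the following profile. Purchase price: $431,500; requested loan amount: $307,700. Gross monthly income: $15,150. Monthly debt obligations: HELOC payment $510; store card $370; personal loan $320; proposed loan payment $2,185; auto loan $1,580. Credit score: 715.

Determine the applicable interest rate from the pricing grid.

Credit score 715 ≥ 673; Total monthly debts = (510 + 370 + 320 + 2,185 + 1,580) = 4,965. DTI = 4,965/15,150 = 32.8% ≤ 36%
Loan-to-value = 307,700/431,500 = 71.3% — pass (95% max)
Row: 715 falls in 709–759. Column: 71.3% falls in ≤73%. Rate = 7.525%.

7.525%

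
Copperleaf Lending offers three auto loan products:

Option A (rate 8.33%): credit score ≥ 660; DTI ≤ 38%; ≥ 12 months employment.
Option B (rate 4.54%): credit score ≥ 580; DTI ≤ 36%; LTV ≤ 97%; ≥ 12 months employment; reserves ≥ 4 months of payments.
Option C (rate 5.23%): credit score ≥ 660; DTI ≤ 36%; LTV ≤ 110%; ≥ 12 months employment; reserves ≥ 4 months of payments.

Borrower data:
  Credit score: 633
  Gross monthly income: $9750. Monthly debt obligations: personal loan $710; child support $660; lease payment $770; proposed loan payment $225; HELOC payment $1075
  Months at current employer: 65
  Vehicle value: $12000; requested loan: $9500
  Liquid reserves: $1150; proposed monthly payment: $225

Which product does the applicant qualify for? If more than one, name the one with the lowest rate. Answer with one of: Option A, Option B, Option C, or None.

Total debts = (710 + 660 + 770 + 225 + 1,075) = 3,440; DTI = 3,440/9,750 = 35.3%.
LTV = 9,500/12,000 = 79.2%.
Reserves = 1,150/225 = 5.1 months.
Option A: score 633 < 660; DTI 35.3% ≤ 38%; employment 65 ≥ 12 mo → does not qualify.
Option B: score 633 ≥ 580; DTI 35.3% ≤ 36%; LTV 79.2% ≤ 97%; employment 65 ≥ 12 mo; reserves 5.1 ≥ 4 mo → qualifies.
Option C: score 633 < 660; DTI 35.3% ≤ 36%; LTV 79.2% ≤ 110%; employment 65 ≥ 12 mo; reserves 5.1 ≥ 4 mo → does not qualify.

Option B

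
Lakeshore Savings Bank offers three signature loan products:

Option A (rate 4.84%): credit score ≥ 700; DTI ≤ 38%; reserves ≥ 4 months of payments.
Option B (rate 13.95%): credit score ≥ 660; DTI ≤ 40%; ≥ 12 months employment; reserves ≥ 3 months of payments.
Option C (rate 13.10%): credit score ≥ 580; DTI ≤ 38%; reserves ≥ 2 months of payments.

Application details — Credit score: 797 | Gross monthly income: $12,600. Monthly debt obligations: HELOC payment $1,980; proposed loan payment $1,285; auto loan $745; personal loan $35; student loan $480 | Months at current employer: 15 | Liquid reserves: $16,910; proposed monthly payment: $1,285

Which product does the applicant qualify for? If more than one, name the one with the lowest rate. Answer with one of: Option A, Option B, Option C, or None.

Option A

Total debts = (1,980 + 1,285 + 745 + 35 + 480) = 4,525; DTI = 4,525/12,600 = 35.9%.
Reserves = 16,910/1,285 = 13.2 months.
Option A: score 797 ≥ 700; DTI 35.9% ≤ 38%; reserves 13.2 ≥ 4 mo → qualifies.
Option B: score 797 ≥ 660; DTI 35.9% ≤ 40%; employment 15 ≥ 12 mo; reserves 13.2 ≥ 3 mo → qualifies.
Option C: score 797 ≥ 580; DTI 35.9% ≤ 38%; reserves 13.2 ≥ 2 mo → qualifies.
Qualifying: Option A, Option B, Option C. Lowest rate is 4.84% → Option A.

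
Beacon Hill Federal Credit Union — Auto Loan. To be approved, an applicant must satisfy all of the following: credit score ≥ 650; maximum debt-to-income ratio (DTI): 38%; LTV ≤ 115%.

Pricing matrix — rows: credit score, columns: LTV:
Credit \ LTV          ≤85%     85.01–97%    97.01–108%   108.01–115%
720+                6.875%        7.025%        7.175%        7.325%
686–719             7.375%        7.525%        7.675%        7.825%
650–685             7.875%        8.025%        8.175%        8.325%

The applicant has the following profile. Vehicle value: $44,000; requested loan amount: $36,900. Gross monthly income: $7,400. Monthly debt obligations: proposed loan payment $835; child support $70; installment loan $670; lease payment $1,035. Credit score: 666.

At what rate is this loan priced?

7.875%

Credit score 666 ≥ 650; Total monthly debts = (835 + 70 + 670 + 1,035) = 2,610. Debt-to-income = 2,610/7,400 = 35.3% — meets 38% limit
LTV = 36,900/44,000 = 83.9% ≤ 115%
Row: 666 falls in 650–685. Column: 83.9% falls in ≤85%. Rate = 7.875%.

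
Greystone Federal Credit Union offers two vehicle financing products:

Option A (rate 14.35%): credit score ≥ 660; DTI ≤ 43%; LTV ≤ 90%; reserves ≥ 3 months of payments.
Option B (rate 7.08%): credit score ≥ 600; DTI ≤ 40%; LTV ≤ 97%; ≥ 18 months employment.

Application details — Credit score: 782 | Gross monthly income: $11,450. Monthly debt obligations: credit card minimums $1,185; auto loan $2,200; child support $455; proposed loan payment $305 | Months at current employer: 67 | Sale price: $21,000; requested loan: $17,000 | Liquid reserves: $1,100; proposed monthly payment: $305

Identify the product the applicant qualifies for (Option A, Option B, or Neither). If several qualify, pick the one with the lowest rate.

Option B

Total debts = (1,185 + 2,200 + 455 + 305) = 4,145; DTI = 4,145/11,450 = 36.2%.
LTV = 17,000/21,000 = 81%.
Reserves = 1,100/305 = 3.6 months.
Option A: score 782 ≥ 660; DTI 36.2% ≤ 43%; LTV 81% ≤ 90%; reserves 3.6 ≥ 3 mo → qualifies.
Option B: score 782 ≥ 600; DTI 36.2% ≤ 40%; LTV 81% ≤ 97%; employment 67 ≥ 18 mo → qualifies.
Qualifying: Option A, Option B. Lowest rate is 7.08% → Option B.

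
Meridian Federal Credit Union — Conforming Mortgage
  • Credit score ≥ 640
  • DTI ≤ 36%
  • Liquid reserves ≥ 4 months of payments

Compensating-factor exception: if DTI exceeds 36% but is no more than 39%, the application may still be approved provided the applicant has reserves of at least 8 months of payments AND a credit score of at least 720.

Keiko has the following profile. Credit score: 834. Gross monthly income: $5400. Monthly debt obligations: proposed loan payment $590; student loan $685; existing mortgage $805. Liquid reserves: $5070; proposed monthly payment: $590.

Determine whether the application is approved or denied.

Credit score 834 ≥ 640 (meets base)
Total debts = (590 + 685 + 805) = 2,080. DTI: 2,080 ÷ 5,400 = 38.5%, over the 36% base limit.
Reserves = 5,070/590 = 8.6 months ≥ 4
DTI 38.5% is within the 36%–39% exception band; checking compensating factors.
Override check — reserves: 8.6 mo (ok); score: 834 (ok).
Both compensating conditions met → exception applies.

Approved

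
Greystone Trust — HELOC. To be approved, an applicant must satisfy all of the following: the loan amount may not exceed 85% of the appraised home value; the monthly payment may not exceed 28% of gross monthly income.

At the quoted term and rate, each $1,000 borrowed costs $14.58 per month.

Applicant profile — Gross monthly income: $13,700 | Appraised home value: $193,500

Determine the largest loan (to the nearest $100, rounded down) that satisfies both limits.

$164,400

Payment cap: 28% × $13,700 = $3,836/month.
At $14.58 per $1,000, that supports 3,836/14.58 × 1,000 ≈ $263,100 → $263,100.
LTV cap: 85% × $193,500 = $164,475 → $164,400.
Binding constraint: loan-to-value.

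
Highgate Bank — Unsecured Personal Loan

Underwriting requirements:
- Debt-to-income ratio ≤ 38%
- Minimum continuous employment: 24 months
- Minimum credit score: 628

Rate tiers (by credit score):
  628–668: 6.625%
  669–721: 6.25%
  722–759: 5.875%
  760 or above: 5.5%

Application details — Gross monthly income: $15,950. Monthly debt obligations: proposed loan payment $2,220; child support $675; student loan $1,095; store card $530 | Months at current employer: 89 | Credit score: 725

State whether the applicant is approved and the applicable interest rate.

Approved at 5.875%

Credit score 725 ≥ 628 (meets minimum)
Employment 89 ≥ 24 months
Total monthly debts = (2,220 + 675 + 1,095 + 530) = 4,520. Debt-to-income = 4,520/15,950 = 28.3% — meets 38% limit
All requirements met. Score 725 falls in the 722–759 tier → 5.875%.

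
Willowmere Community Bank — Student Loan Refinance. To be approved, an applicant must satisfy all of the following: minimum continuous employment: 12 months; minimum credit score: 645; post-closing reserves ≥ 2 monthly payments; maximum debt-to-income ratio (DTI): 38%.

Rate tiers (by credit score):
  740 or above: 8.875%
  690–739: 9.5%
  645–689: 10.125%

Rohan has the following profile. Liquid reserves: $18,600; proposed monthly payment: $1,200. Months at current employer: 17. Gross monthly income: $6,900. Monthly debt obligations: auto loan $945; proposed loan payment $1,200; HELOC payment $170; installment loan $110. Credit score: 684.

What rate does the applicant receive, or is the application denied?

Approved at 10.125%

Credit score 684 ≥ 645 (meets minimum)
Liquid reserves cover 18,600/1,200 = 15.5 months — ≥ 2 required
Total monthly debts = (945 + 1,200 + 170 + 110) = 2,425. DTI: 2,425 ÷ 6,900 = 35.1%, within the 38% cap
Employment 17 ≥ 12 months
All requirements met. Score 684 falls in the 645–689 tier → 10.125%.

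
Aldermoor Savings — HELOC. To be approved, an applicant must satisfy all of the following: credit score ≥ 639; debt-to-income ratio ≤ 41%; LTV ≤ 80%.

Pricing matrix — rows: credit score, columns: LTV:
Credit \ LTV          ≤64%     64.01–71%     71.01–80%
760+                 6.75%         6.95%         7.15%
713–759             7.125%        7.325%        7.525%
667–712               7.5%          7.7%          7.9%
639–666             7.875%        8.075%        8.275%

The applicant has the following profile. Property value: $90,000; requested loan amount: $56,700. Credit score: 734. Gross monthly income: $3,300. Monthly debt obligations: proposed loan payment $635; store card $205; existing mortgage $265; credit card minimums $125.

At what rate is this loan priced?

Credit score 734 ≥ 639; Total monthly debts = (635 + 205 + 265 + 125) = 1,230. Debt-to-income = 1,230/3,300 = 37.3% — meets 41% limit
Loan-to-value = 56,700/90,000 = 63% — pass (80% max)
Row: 734 falls in 713–759. Column: 63% falls in ≤64%. Rate = 7.125%.

7.125%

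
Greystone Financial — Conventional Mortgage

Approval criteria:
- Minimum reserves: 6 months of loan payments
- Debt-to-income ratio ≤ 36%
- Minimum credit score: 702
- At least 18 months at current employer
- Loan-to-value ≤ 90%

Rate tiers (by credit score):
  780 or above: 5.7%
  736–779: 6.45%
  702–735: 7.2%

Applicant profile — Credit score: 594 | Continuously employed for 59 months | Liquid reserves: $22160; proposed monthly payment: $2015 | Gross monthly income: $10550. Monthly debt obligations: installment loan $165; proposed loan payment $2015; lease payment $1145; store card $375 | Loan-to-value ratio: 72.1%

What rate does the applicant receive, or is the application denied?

Denied

Credit score 594 < 702 (below minimum)
Liquid reserves cover 22,160/2,015 = 11.0 months — ≥ 6 required
LTV 72.1% — within 90%
Employment 59 ≥ 18 months
Total monthly debts = (165 + 2,015 + 1,145 + 375) = 3,700. DTI = 3,700/10,550 = 35.1% ≤ 36%
Not all requirements met → denied.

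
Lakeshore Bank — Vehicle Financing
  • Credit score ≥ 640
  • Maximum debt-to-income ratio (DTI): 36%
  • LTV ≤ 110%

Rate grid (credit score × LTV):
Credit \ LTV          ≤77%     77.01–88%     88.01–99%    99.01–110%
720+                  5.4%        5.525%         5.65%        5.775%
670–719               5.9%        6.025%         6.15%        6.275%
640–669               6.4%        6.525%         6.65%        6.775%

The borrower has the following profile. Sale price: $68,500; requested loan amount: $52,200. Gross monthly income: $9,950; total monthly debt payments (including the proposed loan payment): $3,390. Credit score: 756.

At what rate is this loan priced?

Credit score 756 ≥ 640; DTI = 3,390/9,950 = 34.1% ≤ 36%
Loan-to-value = 52,200/68,500 = 76.2% — pass (110% max)
Score 756 is in the 720+ band; LTV 76.2% is in the ≤77% band → 5.4%.

5.4%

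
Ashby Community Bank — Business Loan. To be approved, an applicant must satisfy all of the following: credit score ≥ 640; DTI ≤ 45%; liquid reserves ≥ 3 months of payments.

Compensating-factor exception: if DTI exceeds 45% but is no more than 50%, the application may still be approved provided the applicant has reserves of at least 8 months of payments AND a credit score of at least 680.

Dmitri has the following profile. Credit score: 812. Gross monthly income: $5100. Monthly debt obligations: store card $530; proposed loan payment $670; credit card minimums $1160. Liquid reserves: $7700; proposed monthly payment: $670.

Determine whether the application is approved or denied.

Credit score 812 ≥ 640 (meets base)
Total debts = (530 + 670 + 1,160) = 2,360. DTI: 2,360 ÷ 5,100 = 46.3%, over the 45% base limit.
Liquid reserves cover 7,700/670 = 11.5 months — ≥ 3 required
DTI 46.3% is within the 45%–50% exception band; checking compensating factors.
Override check — reserves: 11.5 mo (ok); score: 812 (ok).
Both override conditions satisfied; DTI exception granted.

Approved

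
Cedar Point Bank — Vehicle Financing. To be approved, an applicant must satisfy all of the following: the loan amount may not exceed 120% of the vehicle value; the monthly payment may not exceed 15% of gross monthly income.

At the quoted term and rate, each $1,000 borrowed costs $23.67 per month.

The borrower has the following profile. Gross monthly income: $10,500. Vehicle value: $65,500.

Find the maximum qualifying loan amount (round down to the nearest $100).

Payment cap: 15% × $10,500 = $1,575/month.
At $23.67 per $1,000, that supports 1,575/23.67 × 1,000 ≈ $66,539 → $66,500.
LTV cap: 120% × $65,500 = $78,600 → $78,600.
Binding constraint: payment-to-income.

$66,500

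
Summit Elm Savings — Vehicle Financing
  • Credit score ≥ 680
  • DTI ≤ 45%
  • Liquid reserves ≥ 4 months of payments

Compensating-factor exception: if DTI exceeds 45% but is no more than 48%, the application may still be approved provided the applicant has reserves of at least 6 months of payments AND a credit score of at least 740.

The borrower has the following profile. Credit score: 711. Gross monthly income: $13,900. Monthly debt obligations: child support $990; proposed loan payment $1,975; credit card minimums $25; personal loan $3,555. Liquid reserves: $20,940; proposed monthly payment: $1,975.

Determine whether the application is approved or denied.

Credit score 711 ≥ 680 (meets base)
Total debts = (990 + 1,975 + 25 + 3,555) = 6,545. DTI = 6,545/13,900 = 47.1% > 45% — standard DTI limit exceeded.
Reserves: 20,940 ÷ 1,975 = 10.6 months (meets 4-month minimum)
47.1% falls in the override range (45%–48%), so the compensating-factor test applies.
Override check — reserves: 10.6 mo (ok); score: 711 (below 740).
Compensating-factor requirement not fully met.

Denied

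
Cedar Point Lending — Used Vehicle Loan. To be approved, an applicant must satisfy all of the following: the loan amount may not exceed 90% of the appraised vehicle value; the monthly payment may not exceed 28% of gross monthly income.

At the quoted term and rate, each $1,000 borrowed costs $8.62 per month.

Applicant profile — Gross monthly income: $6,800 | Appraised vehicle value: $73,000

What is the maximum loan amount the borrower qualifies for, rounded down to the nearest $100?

Payment cap: 28% × $6,800 = $1,904/month.
At $8.62 per $1,000, that supports 1,904/8.62 × 1,000 ≈ $220,881 → $220,800.
LTV cap: 90% × $73,000 = $65,700 → $65,700.
Binding constraint: loan-to-value.

$65,700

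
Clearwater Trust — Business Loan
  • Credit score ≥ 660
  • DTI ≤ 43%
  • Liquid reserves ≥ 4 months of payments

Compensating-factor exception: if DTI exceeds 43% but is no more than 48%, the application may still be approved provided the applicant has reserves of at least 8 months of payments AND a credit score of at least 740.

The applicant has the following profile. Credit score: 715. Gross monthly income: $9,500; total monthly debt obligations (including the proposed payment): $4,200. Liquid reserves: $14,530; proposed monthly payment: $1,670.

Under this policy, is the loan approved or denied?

Denied

Credit score 715 ≥ 660 (meets base)
DTI: 4,200 ÷ 9,500 = 44.2%, over the 43% base limit.
Reserves: 14,530 ÷ 1,670 = 8.7 months (meets 4-month minimum)
DTI 44.2% is within the 43%–48% exception band; checking compensating factors.
Override check — reserves: 8.7 mo (ok); score: 715 (below 740).
Override conditions not both satisfied; exception does not apply.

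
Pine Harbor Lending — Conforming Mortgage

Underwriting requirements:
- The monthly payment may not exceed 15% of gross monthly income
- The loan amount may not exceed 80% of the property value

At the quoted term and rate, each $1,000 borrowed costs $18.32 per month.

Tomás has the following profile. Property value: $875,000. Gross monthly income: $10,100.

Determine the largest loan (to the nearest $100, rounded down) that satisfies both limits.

Payment cap: 15% × $10,100 = $1,515/month.
At $18.32 per $1,000, that supports 1,515/18.32 × 1,000 ≈ $82,696 → $82,600.
LTV cap: 80% × $875,000 = $700,000 → $700,000.
Binding constraint: payment-to-income.

$82,600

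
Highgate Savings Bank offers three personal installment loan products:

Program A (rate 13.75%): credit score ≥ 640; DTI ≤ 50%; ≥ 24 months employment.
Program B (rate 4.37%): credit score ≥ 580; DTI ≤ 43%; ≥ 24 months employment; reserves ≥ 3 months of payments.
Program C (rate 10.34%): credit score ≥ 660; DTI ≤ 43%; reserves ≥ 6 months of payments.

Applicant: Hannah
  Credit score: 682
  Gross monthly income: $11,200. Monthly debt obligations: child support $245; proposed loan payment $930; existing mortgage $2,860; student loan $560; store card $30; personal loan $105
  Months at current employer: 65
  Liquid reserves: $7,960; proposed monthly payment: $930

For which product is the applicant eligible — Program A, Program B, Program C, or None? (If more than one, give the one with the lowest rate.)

Total debts = (245 + 930 + 2,860 + 560 + 30 + 105) = 4,730; DTI = 4,730/11,200 = 42.2%.
Reserves = 7,960/930 = 8.6 months.
Program A: score 682 ≥ 640; DTI 42.2% ≤ 50%; employment 65 ≥ 24 mo → qualifies.
Program B: score 682 ≥ 580; DTI 42.2% ≤ 43%; employment 65 ≥ 24 mo; reserves 8.6 ≥ 3 mo → qualifies.
Program C: score 682 ≥ 660; DTI 42.2% ≤ 43%; reserves 8.6 ≥ 6 mo → qualifies.
Qualifying: Program A, Program B, Program C. Lowest rate is 4.37% → Program B.

Program B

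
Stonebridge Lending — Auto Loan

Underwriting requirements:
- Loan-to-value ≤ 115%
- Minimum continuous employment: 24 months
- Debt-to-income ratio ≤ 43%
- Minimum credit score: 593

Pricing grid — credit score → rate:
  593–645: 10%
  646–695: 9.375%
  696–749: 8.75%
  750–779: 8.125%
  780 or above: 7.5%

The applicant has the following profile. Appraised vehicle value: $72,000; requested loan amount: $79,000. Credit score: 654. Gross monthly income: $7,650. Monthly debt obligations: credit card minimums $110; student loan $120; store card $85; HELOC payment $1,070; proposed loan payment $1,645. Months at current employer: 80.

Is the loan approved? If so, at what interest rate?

Approved at 9.375%

Credit score 654 ≥ 593 (meets minimum)
Total monthly debts = (110 + 120 + 85 + 1,070 + 1,645) = 3,030. DTI = 3,030/7,650 = 39.6% ≤ 43%
Employment 80 ≥ 24 months
LTV: 79,000 ÷ 72,000 = 109.7%, within 115% cap
All requirements met. Score 654 falls in the 646–695 tier → 9.375%.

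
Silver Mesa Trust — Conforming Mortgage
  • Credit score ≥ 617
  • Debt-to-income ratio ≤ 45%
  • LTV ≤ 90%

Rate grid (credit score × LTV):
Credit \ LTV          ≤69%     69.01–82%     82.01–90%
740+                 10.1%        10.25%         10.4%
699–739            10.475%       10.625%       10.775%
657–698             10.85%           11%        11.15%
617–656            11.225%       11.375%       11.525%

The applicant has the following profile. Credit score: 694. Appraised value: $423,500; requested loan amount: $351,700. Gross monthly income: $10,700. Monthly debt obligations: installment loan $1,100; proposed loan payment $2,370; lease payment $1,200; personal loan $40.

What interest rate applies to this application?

Credit score 694 ≥ 617; Total monthly debts = (1,100 + 2,370 + 1,200 + 40) = 4,710. Debt-to-income = 4,710/10,700 = 44% — meets 45% limit
LTV = 351,700/423,500 = 83% ≤ 90%
Row: 694 falls in 657–698. Column: 83% falls in 82.01–90%. Rate = 11.15%.

11.15%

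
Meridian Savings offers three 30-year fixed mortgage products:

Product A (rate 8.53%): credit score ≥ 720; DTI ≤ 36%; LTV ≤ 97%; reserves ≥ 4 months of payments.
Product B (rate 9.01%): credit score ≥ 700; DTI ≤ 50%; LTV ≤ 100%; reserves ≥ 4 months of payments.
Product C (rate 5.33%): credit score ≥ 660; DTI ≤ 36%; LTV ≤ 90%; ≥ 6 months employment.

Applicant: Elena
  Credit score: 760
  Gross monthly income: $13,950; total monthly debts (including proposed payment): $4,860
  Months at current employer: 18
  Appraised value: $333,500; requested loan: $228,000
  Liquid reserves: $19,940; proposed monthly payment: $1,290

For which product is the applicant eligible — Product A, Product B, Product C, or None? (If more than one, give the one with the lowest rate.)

Product C

DTI = 4,860/13,950 = 34.8%.
LTV = 228,000/333,500 = 68.4%.
Reserves = 19,940/1,290 = 15.5 months.
Product A: score 760 ≥ 720; DTI 34.8% ≤ 36%; LTV 68.4% ≤ 97%; reserves 15.5 ≥ 4 mo → qualifies.
Product B: score 760 ≥ 700; DTI 34.8% ≤ 50%; LTV 68.4% ≤ 100%; reserves 15.5 ≥ 4 mo → qualifies.
Product C: score 760 ≥ 660; DTI 34.8% ≤ 36%; LTV 68.4% ≤ 90%; employment 18 ≥ 6 mo → qualifies.
Qualifying: Product A, Product B, Product C. Lowest rate is 5.33% → Product C.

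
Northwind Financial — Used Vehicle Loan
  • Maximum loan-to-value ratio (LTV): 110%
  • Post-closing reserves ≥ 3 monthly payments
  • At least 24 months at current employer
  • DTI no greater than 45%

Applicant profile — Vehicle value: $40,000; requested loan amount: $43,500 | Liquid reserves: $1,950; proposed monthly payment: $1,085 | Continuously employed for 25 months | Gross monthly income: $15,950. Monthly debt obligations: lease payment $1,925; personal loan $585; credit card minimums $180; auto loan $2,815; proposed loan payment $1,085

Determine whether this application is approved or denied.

LTV: 43,500 ÷ 40,000 = 108.8%, within 110% cap
Reserves: 1,950 ÷ 1,085 = 1.8 months (below 3-month minimum)
Employment 25 ≥ 24 months
Total monthly debts = (1,925 + 585 + 180 + 2,815 + 1,085) = 6,590. DTI = 6,590/15,950 = 41.3% ≤ 45%
Fails on reserves.

Denied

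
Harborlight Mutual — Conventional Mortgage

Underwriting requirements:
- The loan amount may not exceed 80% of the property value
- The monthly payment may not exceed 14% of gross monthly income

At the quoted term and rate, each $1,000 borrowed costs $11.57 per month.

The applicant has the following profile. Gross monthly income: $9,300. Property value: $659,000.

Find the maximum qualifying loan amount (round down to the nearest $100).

$112,500

Payment cap: 14% × $9,300 = $1,302/month.
At $11.57 per $1,000, that supports 1,302/11.57 × 1,000 ≈ $112,532 → $112,500.
LTV cap: 80% × $659,000 = $527,200 → $527,200.
Binding constraint: payment-to-income.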